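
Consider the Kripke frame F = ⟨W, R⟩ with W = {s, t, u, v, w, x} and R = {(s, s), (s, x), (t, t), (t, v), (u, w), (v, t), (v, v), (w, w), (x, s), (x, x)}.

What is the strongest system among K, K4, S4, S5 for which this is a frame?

Transitive (axiom 4): yes — every two-step R-path is closed by a direct edge.
Reflexive (axiom T): no — u is not related to itself.
Euclidean (axiom 5): yes — any two successors of a common world are R-related.
So F validates K, K4; S4 would additionally require R to be reflexive. The strongest is K4.

K4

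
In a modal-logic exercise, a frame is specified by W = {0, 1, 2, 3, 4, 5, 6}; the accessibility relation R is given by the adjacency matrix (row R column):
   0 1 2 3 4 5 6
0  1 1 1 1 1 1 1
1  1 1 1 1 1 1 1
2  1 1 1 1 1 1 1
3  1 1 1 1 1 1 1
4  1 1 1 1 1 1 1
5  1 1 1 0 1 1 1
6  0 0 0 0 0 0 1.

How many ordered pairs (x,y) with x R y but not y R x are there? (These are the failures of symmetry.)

7

Enumerating: (0,6), (1,6), (2,6), (3,5), (3,6), (4,6), (5,6).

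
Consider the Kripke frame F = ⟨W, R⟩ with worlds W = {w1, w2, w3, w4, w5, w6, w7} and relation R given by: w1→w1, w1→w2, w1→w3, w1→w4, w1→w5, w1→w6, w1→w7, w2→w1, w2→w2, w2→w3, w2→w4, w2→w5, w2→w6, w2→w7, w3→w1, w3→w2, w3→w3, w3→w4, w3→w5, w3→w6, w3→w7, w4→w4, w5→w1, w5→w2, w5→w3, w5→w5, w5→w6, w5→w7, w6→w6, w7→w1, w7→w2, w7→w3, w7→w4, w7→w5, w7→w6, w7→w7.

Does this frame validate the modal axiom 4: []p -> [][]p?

No

Axiom 4 corresponds to the accessibility relation being transitive.
Transitive: no — w5 R w1 and w1 R w4, but not w5 R w4.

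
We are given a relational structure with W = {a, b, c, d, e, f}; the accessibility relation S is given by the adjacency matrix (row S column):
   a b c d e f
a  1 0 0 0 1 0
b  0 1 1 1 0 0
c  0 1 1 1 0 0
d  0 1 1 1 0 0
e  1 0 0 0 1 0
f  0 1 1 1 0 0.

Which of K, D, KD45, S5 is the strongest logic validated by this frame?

KD45

Serial (axiom D): yes — every world has a successor (e.g. a S a).
Euclidean (axiom 5): yes — any two successors of a common world are S-related.
Transitive (axiom 4): yes — every two-step S-path is closed by a direct edge.
Reflexive (axiom T): no — f is not related to itself.
So F validates K, D, KD45; S5 would additionally require S to be reflexive. The strongest is KD45.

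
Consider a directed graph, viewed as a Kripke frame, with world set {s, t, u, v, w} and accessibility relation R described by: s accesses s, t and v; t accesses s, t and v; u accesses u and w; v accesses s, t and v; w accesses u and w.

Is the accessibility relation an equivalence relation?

Reflexive: yes — every world is R-related to itself.
Symmetric: yes — every pair in R has its reverse in R.
Transitive: yes — every two-step R-path is closed by a direct edge.
So R is an equivalence relation.

Yes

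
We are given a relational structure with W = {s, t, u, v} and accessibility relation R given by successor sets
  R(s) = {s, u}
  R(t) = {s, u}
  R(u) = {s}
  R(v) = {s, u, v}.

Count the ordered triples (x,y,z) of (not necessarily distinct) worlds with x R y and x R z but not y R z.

Enumerating: (s,u,u), (t,u,u), (v,s,v), (v,u,u), (v,u,v).

5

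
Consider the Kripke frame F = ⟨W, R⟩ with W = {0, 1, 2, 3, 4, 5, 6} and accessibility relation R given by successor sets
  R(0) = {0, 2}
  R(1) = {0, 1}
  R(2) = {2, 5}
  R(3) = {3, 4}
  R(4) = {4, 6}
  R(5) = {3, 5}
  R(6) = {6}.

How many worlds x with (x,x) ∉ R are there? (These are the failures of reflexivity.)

R is reflexive; there are no such worlds.

0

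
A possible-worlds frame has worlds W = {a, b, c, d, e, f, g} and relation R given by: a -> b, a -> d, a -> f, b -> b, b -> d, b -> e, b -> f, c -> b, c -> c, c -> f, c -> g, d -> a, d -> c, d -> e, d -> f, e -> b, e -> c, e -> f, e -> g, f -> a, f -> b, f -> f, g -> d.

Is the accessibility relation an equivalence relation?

No

Reflexive: no — a is not related to itself.
Symmetric: no — a R b but not b R a.
Transitive: no — a R b and b R e, but not a R e.
So R is not an equivalence relation.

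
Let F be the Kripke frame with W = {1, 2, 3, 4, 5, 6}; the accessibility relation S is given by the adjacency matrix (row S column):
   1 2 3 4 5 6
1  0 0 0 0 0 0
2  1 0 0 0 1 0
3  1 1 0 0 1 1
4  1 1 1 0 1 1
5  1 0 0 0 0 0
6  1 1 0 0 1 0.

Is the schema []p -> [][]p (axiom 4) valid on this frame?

Yes

The schema 4 characterises exactly the transitive frames.
Transitive: yes — every two-step S-path is closed by a direct edge.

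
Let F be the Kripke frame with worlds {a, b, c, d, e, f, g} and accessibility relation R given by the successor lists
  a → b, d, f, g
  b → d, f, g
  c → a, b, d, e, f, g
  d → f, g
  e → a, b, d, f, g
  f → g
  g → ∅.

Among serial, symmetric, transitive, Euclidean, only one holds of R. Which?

Serial: no — g has no R-successor.
Symmetric: no — a R b but not b R a.
Transitive: yes — every two-step R-path is closed by a direct edge.
Euclidean: no — a R d and a R b, but not d R b.
Only transitive holds.

transitive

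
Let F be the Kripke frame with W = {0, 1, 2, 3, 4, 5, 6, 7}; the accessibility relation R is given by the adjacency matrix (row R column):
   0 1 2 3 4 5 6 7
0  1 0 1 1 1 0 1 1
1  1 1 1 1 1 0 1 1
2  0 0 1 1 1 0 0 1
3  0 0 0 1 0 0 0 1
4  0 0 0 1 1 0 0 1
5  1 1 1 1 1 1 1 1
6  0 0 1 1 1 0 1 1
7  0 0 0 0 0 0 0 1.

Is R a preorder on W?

Yes

Reflexive: yes — every world is R-related to itself.
Transitive: yes — every two-step R-path is closed by a direct edge.
So R is a preorder.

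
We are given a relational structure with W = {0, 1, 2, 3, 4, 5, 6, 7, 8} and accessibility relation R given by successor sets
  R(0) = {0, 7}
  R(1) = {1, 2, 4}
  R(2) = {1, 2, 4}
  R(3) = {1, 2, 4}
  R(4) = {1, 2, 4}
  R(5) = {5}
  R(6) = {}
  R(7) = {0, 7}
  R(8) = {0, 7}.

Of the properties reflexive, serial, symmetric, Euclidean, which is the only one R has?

Reflexive: no — 3 is not related to itself.
Serial: no — 6 has no R-successor.
Symmetric: no — 3 R 1 but not 1 R 3.
Euclidean: yes — any two successors of a common world are R-related.
Only Euclidean holds.

Euclidean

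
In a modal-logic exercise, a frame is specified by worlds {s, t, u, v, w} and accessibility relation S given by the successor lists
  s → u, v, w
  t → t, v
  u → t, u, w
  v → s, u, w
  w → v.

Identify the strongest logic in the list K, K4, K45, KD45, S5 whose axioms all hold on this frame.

Transitive (axiom 4): no — s S u and u S t, but not s S t.
Euclidean (axiom 5): no — s S u and s S v, but not u S v.
Serial (axiom D): yes — every world has a successor (e.g. s S u).
Reflexive (axiom T): no — s is not related to itself.
So F validates K; K4 would additionally require S to be transitive. The strongest is K.

K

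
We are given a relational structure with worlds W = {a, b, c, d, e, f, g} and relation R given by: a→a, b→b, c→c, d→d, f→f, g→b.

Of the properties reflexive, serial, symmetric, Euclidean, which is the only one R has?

Reflexive: no — e is not related to itself.
Serial: no — e has no R-successor.
Symmetric: no — g R b but not b R g.
Euclidean: yes — any two successors of a common world are R-related.
Only Euclidean holds.

Euclidean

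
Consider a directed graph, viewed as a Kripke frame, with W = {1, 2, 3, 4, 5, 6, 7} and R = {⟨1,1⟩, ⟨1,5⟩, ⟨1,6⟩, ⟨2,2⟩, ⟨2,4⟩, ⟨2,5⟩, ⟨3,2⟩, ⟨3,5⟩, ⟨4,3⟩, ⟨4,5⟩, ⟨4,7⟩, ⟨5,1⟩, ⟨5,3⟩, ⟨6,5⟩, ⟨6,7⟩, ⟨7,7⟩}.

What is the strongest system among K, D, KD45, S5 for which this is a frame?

D

Serial (axiom D): yes — every world has a successor (e.g. 1 R 1).
Euclidean (axiom 5): no — 1 R 5 and 1 R 6, but not 5 R 6.
Transitive (axiom 4): no — 1 R 5 and 5 R 3, but not 1 R 3.
Reflexive (axiom T): no — 3 is not related to itself.
So F validates K, D; KD45 would additionally require R to be Euclidean and transitive. The strongest is D.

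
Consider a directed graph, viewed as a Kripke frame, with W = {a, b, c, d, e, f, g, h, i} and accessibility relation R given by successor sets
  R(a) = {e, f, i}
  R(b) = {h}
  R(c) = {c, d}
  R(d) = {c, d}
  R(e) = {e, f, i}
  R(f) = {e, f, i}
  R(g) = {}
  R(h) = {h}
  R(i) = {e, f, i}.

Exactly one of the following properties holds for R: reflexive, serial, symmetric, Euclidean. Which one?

Euclidean

Reflexive: no — a is not related to itself.
Serial: no — g has no R-successor.
Symmetric: no — a R e but not e R a.
Euclidean: yes — any two successors of a common world are R-related.
Only Euclidean holds.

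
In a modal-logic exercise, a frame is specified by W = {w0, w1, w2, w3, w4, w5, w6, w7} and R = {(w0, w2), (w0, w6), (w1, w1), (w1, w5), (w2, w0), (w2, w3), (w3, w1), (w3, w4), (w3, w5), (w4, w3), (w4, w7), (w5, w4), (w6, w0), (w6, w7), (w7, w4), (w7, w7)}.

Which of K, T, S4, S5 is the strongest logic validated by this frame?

K

Reflexive (axiom T): no — w0 is not related to itself.
Transitive (axiom 4): no — w0 R w2 and w2 R w3, but not w0 R w3.
Euclidean (axiom 5): no — w0 R w2 and w0 R w6, but not w2 R w6.
So F validates K; T would additionally require R to be reflexive. The strongest is K.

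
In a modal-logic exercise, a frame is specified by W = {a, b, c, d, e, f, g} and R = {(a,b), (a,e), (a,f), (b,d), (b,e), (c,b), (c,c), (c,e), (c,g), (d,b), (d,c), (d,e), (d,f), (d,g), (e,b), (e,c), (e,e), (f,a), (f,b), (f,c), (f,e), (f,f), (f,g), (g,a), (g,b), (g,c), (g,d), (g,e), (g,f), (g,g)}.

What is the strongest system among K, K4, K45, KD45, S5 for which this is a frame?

Transitive (axiom 4): no — a R b and b R d, but not a R d.
Euclidean (axiom 5): no — a R b and a R f, but not b R f.
Serial (axiom D): yes — every world has a successor (e.g. a R b).
Reflexive (axiom T): no — a is not related to itself.
So F validates K; K4 would additionally require R to be transitive. The strongest is K.

K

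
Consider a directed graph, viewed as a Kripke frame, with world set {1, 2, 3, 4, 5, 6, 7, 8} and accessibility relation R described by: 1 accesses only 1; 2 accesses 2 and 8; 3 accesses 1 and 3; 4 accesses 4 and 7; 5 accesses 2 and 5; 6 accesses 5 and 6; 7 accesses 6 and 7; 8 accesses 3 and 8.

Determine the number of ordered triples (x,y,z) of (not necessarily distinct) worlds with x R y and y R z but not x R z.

Enumerating: (2,8,3), (4,7,6), (5,2,8), (6,5,2), (7,6,5), (8,3,1).

6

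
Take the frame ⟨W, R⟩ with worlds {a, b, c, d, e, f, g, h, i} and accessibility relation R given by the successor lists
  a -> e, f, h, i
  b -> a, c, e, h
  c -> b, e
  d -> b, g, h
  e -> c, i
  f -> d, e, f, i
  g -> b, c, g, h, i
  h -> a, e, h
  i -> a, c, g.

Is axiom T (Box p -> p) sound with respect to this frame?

No

Axiom T corresponds to the accessibility relation being reflexive.
Reflexive: no — a is not related to itself.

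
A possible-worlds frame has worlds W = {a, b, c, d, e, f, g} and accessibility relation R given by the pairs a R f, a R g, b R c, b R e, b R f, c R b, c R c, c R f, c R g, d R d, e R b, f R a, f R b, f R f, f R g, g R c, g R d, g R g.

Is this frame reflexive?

Reflexive: no — a is not related to itself.

No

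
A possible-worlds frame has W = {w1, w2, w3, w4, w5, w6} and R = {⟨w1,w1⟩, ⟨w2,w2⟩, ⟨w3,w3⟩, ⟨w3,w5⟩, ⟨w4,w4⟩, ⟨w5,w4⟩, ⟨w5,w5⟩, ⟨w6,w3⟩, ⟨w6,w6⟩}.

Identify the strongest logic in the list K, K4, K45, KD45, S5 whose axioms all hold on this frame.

Transitive (axiom 4): no — w3 R w5 and w5 R w4, but not w3 R w4.
Euclidean (axiom 5): no — w3 R w5 and w3 R w3, but not w5 R w3.
Serial (axiom D): yes — every world has a successor (e.g. w1 R w1).
Reflexive (axiom T): yes — every world is R-related to itself.
So F validates K; K4 would additionally require R to be transitive. The strongest is K.

K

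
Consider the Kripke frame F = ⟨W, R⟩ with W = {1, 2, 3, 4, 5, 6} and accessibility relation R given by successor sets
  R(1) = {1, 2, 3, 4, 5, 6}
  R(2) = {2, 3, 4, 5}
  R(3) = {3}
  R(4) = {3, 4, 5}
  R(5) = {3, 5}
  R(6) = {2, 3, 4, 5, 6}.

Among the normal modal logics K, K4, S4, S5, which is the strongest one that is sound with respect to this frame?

S4

Transitive (axiom 4): yes — every two-step R-path is closed by a direct edge.
Reflexive (axiom T): yes — every world is R-related to itself.
Euclidean (axiom 5): no — 1 R 2 and 1 R 6, but not 2 R 6.
So F validates K, K4, S4; S5 would additionally require R to be Euclidean. The strongest is S4.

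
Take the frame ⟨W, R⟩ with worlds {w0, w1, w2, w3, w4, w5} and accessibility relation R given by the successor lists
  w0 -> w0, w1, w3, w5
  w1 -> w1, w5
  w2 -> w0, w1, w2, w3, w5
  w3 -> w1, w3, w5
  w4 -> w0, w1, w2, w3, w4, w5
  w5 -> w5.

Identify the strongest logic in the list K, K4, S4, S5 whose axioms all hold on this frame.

Transitive (axiom 4): yes — every two-step R-path is closed by a direct edge.
Reflexive (axiom T): yes — every world is R-related to itself.
Euclidean (axiom 5): no — w0 R w1 and w0 R w3, but not w1 R w3.
So F validates K, K4, S4; S5 would additionally require R to be Euclidean. The strongest is S4.

S4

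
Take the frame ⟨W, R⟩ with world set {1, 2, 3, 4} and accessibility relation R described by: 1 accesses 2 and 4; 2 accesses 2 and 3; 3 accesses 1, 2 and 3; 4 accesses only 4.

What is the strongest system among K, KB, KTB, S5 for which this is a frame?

Symmetric (axiom B): no — 1 R 2 but not 2 R 1.
Reflexive (axiom T): no — 1 is not related to itself.
Euclidean (axiom 5): no — 1 R 2 and 1 R 4, but not 2 R 4.
So F validates K; KB would additionally require R to be symmetric. The strongest is K.

K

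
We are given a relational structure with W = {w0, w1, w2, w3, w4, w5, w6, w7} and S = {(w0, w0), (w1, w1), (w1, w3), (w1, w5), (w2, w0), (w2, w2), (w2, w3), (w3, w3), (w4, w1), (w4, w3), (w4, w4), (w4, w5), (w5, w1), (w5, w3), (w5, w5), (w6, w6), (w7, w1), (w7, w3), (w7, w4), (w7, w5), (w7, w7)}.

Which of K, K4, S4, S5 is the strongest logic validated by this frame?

Transitive (axiom 4): yes — every two-step S-path is closed by a direct edge.
Reflexive (axiom T): yes — every world is S-related to itself.
Euclidean (axiom 5): no — w1 S w3 and w1 S w5, but not w3 S w5.
So F validates K, K4, S4; S5 would additionally require S to be Euclidean. The strongest is S4.

S4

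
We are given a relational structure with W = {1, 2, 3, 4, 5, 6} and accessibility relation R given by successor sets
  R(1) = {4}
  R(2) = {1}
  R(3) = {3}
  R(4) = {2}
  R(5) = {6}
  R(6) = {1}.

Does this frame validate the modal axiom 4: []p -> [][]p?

No

By correspondence theory, 4 is valid on a frame iff R is transitive.
Transitive: no — 1 R 4 and 4 R 2, but not 1 R 2.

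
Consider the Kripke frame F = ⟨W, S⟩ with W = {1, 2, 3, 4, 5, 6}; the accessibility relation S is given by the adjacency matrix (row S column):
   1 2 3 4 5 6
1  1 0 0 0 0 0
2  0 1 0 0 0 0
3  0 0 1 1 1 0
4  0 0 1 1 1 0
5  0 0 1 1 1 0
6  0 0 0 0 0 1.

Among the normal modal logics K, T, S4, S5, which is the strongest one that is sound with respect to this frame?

Reflexive (axiom T): yes — every world is S-related to itself.
Transitive (axiom 4): yes — every two-step S-path is closed by a direct edge.
Euclidean (axiom 5): yes — any two successors of a common world are S-related.
So F validates K, T, S4, S5. The strongest is S5.

S5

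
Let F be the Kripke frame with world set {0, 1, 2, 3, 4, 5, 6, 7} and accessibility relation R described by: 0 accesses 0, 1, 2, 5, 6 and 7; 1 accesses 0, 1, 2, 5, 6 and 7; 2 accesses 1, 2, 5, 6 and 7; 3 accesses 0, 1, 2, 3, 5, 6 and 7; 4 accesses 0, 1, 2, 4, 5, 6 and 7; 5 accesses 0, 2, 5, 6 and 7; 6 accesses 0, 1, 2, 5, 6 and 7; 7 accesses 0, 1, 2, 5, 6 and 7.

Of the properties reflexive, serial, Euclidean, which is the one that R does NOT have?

Euclidean

Reflexive: yes — every world is R-related to itself.
Serial: yes — every world has a successor (e.g. 0 R 0).
Euclidean: no — 0 R 5 and 0 R 1, but not 5 R 1.
Only Euclidean fails.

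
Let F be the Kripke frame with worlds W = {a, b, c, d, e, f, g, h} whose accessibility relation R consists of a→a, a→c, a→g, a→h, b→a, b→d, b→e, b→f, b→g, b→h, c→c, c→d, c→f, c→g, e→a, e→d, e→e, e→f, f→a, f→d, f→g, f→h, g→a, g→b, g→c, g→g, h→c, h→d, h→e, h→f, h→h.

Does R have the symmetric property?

Symmetric: no — a R c but not c R a.

No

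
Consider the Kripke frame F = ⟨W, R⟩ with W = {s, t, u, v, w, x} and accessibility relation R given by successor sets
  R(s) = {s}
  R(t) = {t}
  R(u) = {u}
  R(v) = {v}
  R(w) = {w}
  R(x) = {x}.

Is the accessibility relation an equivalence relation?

Reflexive: yes — every world is R-related to itself.
Symmetric: yes — every pair in R has its reverse in R.
Transitive: yes — every two-step R-path is closed by a direct edge.
So R is an equivalence relation.

Yes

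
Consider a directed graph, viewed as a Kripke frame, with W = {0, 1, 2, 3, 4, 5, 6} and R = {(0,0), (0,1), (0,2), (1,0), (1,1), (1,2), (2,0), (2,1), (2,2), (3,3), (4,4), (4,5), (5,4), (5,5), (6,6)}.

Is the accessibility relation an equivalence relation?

Yes

Reflexive: yes — every world is R-related to itself.
Symmetric: yes — every pair in R has its reverse in R.
Transitive: yes — every two-step R-path is closed by a direct edge.
So R is an equivalence relation.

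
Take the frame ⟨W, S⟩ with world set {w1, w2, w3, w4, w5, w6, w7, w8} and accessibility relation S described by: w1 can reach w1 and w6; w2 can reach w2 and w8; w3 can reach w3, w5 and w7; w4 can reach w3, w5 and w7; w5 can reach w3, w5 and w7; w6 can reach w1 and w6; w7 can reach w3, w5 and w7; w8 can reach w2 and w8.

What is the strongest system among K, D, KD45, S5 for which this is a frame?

KD45

Serial (axiom D): yes — every world has a successor (e.g. w1 S w1).
Euclidean (axiom 5): yes — any two successors of a common world are S-related.
Transitive (axiom 4): yes — every two-step S-path is closed by a direct edge.
Reflexive (axiom T): no — w4 is not related to itself.
So F validates K, D, KD45; S5 would additionally require S to be reflexive. The strongest is KD45.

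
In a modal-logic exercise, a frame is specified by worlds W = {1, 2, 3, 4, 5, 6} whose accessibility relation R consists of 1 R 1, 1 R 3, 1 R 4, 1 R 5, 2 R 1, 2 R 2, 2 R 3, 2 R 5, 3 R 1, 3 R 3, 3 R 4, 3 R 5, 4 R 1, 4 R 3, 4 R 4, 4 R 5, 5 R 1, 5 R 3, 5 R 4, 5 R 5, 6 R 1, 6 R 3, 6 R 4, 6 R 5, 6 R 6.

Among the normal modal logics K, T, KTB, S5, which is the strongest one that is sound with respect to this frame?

T

Reflexive (axiom T): yes — every world is R-related to itself.
Symmetric (axiom B): no — 2 R 1 but not 1 R 2.
Euclidean (axiom 5): no — 2 R 1 and 2 R 2, but not 1 R 2.
So F validates K, T; KTB would additionally require R to be symmetric. The strongest is T.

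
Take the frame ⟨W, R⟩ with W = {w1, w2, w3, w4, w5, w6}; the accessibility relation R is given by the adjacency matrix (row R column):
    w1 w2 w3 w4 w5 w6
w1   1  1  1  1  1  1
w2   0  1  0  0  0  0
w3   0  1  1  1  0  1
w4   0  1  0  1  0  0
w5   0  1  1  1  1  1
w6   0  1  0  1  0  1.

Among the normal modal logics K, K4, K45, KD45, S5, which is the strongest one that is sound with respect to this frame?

K4

Transitive (axiom 4): yes — every two-step R-path is closed by a direct edge.
Euclidean (axiom 5): no — w1 R w2 and w1 R w3, but not w2 R w3.
Serial (axiom D): yes — every world has a successor (e.g. w1 R w1).
Reflexive (axiom T): yes — every world is R-related to itself.
So F validates K, K4; K45 would additionally require R to be Euclidean. The strongest is K4.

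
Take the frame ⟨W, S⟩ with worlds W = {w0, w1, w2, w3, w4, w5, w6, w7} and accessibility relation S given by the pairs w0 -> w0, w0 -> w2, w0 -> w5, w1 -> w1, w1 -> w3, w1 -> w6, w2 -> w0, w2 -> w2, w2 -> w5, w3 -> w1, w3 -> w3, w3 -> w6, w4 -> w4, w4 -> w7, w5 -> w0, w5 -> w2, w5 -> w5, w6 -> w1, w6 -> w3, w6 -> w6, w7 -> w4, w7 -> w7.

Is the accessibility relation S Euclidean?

Euclidean: yes — any two successors of a common world are S-related.

Yes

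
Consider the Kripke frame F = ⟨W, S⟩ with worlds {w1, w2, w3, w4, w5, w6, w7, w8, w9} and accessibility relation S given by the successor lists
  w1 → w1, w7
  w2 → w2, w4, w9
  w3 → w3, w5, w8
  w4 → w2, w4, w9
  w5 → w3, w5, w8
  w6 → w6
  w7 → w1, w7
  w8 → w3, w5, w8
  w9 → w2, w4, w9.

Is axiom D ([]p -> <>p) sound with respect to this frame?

Yes

The schema D characterises exactly the serial frames.
Serial: yes — every world has a successor (e.g. w1 S w1).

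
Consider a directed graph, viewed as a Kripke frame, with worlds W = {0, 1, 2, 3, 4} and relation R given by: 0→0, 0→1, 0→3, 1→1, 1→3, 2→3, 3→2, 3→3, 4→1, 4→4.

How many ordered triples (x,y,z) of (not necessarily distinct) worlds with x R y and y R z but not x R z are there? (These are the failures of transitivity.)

Enumerating: (0,3,2), (1,3,2), (2,3,2), (4,1,3).

4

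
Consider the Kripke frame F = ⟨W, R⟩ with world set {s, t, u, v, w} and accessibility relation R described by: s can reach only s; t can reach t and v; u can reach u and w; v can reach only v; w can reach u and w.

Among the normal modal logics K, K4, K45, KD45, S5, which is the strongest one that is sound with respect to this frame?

Transitive (axiom 4): yes — every two-step R-path is closed by a direct edge.
Euclidean (axiom 5): no — t R v and t R t, but not v R t.
Serial (axiom D): yes — every world has a successor (e.g. s R s).
Reflexive (axiom T): yes — every world is R-related to itself.
So F validates K, K4; K45 would additionally require R to be Euclidean. The strongest is K4.

K4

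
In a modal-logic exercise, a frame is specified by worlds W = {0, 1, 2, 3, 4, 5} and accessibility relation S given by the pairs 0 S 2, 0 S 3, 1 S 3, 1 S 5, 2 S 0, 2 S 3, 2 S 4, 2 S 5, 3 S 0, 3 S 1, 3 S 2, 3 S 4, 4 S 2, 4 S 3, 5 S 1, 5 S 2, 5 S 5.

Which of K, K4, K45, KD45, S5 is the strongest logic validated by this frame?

Transitive (axiom 4): no — 0 S 2 and 2 S 4, but not 0 S 4.
Euclidean (axiom 5): no — 1 S 3 and 1 S 5, but not 3 S 5.
Serial (axiom D): yes — every world has a successor (e.g. 0 S 2).
Reflexive (axiom T): no — 0 is not related to itself.
So F validates K; K4 would additionally require S to be transitive. The strongest is K.

K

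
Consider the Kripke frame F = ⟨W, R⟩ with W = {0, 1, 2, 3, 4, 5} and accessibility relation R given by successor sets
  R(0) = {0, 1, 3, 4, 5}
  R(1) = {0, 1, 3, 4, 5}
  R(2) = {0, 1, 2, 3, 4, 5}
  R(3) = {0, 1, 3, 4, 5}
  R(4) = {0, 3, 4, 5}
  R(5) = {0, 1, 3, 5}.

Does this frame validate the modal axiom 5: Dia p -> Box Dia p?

Axiom 5 corresponds to the accessibility relation being Euclidean.
Euclidean: no — 0 R 4 and 0 R 1, but not 4 R 1.

No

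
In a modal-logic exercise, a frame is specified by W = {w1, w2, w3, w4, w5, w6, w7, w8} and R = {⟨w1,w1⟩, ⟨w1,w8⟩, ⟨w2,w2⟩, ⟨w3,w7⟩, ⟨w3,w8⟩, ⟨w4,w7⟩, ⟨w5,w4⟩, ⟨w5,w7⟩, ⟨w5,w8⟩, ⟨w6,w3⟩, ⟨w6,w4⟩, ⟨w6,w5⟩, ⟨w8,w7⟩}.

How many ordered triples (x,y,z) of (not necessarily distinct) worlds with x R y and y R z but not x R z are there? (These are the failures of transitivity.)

6

Enumerating: (w1,w8,w7), (w6,w3,w7), (w6,w3,w8), (w6,w4,w7), (w6,w5,w7), (w6,w5,w8).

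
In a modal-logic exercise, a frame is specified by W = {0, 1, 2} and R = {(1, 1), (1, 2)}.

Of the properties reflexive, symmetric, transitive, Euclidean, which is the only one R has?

Reflexive: no — 0 is not related to itself.
Symmetric: no — 1 R 2 but not 2 R 1.
Transitive: yes — every two-step R-path is closed by a direct edge.
Euclidean: no — 1 R 2 and 1 R 1, but not 2 R 1.
Only transitive holds.

transitive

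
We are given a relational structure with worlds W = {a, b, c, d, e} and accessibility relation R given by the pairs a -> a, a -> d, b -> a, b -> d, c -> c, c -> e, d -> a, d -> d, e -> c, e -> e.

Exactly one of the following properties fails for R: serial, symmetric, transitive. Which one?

Serial: yes — every world has a successor (e.g. a R a).
Symmetric: no — b R a but not a R b.
Transitive: yes — every two-step R-path is closed by a direct edge.
Only symmetric fails.

symmetric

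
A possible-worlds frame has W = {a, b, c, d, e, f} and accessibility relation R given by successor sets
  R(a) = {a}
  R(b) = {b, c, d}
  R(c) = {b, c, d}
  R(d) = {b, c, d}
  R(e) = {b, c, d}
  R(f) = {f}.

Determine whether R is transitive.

Transitive: yes — every two-step R-path is closed by a direct edge.

Yes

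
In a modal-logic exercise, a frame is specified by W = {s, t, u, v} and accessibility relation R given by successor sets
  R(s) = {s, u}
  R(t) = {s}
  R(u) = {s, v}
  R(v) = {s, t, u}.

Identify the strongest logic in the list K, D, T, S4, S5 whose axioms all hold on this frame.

Serial (axiom D): yes — every world has a successor (e.g. s R s).
Reflexive (axiom T): no — t is not related to itself.
Transitive (axiom 4): no — s R u and u R v, but not s R v.
Euclidean (axiom 5): no — u R s and u R v, but not s R v.
So F validates K, D; T would additionally require R to be reflexive. The strongest is D.

D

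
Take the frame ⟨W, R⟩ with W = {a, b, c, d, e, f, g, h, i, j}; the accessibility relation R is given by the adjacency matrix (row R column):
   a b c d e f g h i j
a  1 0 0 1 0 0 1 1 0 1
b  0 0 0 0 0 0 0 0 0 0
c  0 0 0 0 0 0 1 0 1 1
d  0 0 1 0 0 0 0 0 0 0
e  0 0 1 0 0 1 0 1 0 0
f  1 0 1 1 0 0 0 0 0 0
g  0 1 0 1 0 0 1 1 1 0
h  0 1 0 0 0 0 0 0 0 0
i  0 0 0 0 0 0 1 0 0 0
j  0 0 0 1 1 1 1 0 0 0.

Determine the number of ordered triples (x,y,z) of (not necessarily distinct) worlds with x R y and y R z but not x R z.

Enumerating: (a,d,c), (a,g,b), (a,g,i), (a,h,b), (a,j,e), (a,j,f), (c,g,b), (c,g,d), (c,g,h), (c,j,d), (c,j,e), (c,j,f), … and 28 more.
Total: 40.

40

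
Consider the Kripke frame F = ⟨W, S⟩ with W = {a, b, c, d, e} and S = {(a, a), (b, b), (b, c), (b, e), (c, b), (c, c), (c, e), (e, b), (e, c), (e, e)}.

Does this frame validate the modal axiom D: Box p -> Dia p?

Axiom D corresponds to the accessibility relation being serial.
Serial: no — d has no S-successor.

No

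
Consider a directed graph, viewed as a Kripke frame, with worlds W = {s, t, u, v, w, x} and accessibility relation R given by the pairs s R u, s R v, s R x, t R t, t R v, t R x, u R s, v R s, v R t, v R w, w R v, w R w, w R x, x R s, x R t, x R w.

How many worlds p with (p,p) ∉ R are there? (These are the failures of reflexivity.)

4

Enumerating: s, u, v, x.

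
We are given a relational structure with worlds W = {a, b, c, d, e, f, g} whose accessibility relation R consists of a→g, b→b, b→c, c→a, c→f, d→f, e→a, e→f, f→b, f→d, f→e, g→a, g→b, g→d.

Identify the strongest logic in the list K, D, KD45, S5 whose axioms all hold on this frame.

D

Serial (axiom D): yes — every world has a successor (e.g. a R g).
Euclidean (axiom 5): no — c R a and c R f, but not a R f.
Transitive (axiom 4): no — a R g and g R b, but not a R b.
Reflexive (axiom T): no — a is not related to itself.
So F validates K, D; KD45 would additionally require R to be Euclidean and transitive. The strongest is D.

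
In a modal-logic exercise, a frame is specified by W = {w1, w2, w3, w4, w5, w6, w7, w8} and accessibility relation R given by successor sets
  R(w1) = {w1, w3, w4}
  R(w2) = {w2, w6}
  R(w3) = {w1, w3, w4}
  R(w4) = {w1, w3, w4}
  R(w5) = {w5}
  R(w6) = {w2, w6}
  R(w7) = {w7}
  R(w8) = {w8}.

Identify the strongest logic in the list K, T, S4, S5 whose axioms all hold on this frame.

S5

Reflexive (axiom T): yes — every world is R-related to itself.
Transitive (axiom 4): yes — every two-step R-path is closed by a direct edge.
Euclidean (axiom 5): yes — any two successors of a common world are R-related.
So F validates K, T, S4, S5. The strongest is S5.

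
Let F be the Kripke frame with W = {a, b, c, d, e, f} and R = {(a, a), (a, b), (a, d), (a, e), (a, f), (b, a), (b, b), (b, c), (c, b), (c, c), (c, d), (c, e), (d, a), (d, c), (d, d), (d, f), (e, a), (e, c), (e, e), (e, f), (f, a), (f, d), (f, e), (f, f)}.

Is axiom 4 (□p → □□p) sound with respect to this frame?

No

By correspondence theory, 4 is valid on a frame iff R is transitive.
Transitive: no — a R b and b R c, but not a R c.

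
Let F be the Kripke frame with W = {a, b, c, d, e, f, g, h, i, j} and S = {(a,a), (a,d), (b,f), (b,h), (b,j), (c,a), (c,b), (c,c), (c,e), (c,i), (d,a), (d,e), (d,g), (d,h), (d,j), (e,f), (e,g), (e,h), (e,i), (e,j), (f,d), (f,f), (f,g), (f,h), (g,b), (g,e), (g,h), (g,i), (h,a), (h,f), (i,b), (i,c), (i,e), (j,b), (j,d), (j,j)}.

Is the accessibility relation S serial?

Yes

Serial: yes — every world has a successor (e.g. a S a).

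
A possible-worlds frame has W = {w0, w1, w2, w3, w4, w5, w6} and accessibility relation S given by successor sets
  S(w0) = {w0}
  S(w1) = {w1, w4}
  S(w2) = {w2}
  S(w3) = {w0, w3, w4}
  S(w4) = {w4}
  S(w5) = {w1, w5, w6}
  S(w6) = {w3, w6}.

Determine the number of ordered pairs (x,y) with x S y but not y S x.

Enumerating: (w1,w4), (w3,w0), (w3,w4), (w5,w1), (w5,w6), (w6,w3).

6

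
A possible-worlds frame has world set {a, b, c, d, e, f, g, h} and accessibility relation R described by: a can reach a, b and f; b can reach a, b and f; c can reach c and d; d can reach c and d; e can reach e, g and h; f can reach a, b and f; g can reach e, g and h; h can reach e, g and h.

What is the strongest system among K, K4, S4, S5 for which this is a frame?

S5

Transitive (axiom 4): yes — every two-step R-path is closed by a direct edge.
Reflexive (axiom T): yes — every world is R-related to itself.
Euclidean (axiom 5): yes — any two successors of a common world are R-related.
So F validates K, K4, S4, S5. The strongest is S5.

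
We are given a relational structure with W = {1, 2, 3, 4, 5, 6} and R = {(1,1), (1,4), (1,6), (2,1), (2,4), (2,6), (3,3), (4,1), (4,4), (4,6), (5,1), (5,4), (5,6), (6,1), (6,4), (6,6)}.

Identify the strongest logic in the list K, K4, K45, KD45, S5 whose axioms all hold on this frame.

Transitive (axiom 4): yes — every two-step R-path is closed by a direct edge.
Euclidean (axiom 5): yes — any two successors of a common world are R-related.
Serial (axiom D): yes — every world has a successor (e.g. 1 R 1).
Reflexive (axiom T): no — 2 is not related to itself.
So F validates K, K4, K45, KD45; S5 would additionally require R to be reflexive. The strongest is KD45.

KD45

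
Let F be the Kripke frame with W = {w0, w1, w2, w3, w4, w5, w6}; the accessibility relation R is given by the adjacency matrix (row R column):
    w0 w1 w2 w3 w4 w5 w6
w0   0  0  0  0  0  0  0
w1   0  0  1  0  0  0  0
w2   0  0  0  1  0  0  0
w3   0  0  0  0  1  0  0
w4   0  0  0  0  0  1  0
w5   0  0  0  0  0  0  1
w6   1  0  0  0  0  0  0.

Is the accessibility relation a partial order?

Reflexive: no — w0 is not related to itself.
Transitive: no — w1 R w2 and w2 R w3, but not w1 R w3.
Antisymmetric: yes — no distinct pair is related both ways.
So R is not a partial order.

No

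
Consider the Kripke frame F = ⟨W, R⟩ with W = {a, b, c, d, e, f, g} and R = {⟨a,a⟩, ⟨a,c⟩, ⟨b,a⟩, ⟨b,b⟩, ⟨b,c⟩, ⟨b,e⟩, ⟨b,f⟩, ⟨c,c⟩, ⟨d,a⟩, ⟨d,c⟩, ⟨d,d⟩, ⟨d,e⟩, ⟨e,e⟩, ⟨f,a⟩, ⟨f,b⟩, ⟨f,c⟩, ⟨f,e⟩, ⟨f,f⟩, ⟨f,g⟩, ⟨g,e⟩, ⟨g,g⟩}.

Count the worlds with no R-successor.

R is serial; there are no such worlds.

0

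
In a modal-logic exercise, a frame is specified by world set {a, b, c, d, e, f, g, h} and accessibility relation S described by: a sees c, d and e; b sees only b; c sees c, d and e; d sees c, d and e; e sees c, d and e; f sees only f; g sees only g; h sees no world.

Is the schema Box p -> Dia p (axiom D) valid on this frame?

The schema D characterises exactly the serial frames.
Serial: no — h has no S-successor.

No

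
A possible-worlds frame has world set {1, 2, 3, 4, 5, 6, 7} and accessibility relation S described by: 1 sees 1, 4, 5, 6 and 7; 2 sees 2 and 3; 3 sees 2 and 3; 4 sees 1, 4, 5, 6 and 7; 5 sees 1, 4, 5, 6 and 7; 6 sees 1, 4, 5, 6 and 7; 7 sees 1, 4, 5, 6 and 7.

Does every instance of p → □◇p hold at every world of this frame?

The schema B characterises exactly the symmetric frames.
Symmetric: yes — every pair in S has its reverse in S.

Yes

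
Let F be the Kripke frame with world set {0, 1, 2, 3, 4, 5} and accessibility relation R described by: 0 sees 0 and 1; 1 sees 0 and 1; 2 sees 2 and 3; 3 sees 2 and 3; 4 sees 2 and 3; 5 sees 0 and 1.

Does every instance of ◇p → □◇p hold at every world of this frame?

Yes

By correspondence theory, 5 is valid on a frame iff R is Euclidean.
Euclidean: yes — any two successors of a common world are R-related.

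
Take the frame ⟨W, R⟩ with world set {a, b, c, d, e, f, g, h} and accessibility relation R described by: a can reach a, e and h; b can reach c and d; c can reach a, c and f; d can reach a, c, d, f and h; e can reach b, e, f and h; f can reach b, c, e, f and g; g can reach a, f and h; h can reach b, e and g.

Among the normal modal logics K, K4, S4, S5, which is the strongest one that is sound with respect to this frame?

K

Transitive (axiom 4): no — a R e and e R b, but not a R b.
Reflexive (axiom T): no — b is not related to itself.
Euclidean (axiom 5): no — b R c and b R d, but not c R d.
So F validates K; K4 would additionally require R to be transitive. The strongest is K.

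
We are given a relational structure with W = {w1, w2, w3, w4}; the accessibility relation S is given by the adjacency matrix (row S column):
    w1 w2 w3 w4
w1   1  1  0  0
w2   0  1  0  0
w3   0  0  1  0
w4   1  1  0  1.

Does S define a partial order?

Reflexive: yes — every world is S-related to itself.
Transitive: yes — every two-step S-path is closed by a direct edge.
Antisymmetric: yes — no distinct pair is related both ways.
So S is a partial order.

Yes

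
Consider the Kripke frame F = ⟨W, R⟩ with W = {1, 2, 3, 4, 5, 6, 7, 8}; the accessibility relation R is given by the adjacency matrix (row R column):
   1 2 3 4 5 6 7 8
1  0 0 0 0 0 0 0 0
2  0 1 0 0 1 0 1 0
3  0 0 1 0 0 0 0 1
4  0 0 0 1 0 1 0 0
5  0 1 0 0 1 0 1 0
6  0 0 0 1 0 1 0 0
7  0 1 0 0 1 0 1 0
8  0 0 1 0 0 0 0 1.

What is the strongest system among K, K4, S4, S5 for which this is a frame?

Transitive (axiom 4): yes — every two-step R-path is closed by a direct edge.
Reflexive (axiom T): no — 1 is not related to itself.
Euclidean (axiom 5): yes — any two successors of a common world are R-related.
So F validates K, K4; S4 would additionally require R to be reflexive. The strongest is K4.

K4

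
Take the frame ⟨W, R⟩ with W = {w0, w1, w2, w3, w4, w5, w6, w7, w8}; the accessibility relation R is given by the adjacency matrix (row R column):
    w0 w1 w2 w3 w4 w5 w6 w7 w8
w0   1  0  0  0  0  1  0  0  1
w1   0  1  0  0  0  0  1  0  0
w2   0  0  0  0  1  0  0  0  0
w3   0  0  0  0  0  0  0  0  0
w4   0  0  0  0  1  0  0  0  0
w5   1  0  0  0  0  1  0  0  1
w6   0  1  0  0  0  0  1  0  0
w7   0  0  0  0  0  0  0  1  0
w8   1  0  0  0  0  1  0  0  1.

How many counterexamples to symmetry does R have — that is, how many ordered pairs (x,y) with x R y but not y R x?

Enumerating: (w2,w4).

1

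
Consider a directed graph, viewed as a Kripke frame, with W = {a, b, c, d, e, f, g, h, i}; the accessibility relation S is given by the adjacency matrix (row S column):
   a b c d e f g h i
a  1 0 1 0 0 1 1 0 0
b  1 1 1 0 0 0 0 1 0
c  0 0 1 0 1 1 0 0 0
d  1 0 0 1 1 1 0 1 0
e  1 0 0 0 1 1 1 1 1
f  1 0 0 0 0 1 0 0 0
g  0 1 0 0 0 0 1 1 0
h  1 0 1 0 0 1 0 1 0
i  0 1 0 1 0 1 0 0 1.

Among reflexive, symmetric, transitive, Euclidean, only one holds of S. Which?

reflexive

Reflexive: yes — every world is S-related to itself.
Symmetric: no — a S c but not c S a.
Transitive: no — a S c and c S e, but not a S e.
Euclidean: no — a S c and a S g, but not c S g.
Only reflexive holds.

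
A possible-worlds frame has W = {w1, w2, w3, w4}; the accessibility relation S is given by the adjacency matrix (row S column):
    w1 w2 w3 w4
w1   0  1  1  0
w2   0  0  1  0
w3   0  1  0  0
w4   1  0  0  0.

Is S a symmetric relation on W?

No

Symmetric: no — w1 S w2 but not w2 S w1.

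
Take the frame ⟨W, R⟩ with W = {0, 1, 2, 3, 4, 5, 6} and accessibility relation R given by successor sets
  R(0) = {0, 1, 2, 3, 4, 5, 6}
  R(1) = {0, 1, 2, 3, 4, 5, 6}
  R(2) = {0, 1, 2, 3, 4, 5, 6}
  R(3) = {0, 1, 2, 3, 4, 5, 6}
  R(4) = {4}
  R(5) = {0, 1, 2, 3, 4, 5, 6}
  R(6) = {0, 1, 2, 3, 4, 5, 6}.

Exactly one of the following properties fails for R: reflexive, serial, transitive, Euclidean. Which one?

Reflexive: yes — every world is R-related to itself.
Serial: yes — every world has a successor (e.g. 0 R 0).
Transitive: yes — every two-step R-path is closed by a direct edge.
Euclidean: no — 0 R 4 and 0 R 1, but not 4 R 1.
Only Euclidean fails.

Euclidean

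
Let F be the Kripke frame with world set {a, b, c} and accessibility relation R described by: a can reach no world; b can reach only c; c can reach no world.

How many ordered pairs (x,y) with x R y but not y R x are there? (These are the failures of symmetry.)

Enumerating: (b,c).

1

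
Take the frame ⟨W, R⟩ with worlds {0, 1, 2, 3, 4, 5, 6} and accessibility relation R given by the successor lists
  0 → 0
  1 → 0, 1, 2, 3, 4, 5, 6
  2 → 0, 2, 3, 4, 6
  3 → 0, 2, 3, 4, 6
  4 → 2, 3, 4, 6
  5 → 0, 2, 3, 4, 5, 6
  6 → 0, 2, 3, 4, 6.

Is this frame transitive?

Transitive: no — 4 R 2 and 2 R 0, but not 4 R 0.

No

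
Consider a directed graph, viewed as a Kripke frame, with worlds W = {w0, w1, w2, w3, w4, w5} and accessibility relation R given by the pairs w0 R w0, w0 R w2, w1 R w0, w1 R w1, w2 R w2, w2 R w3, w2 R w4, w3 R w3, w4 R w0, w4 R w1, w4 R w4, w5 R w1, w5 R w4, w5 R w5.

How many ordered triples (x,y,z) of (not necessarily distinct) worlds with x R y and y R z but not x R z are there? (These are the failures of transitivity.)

8

Enumerating: (w0,w2,w3), (w0,w2,w4), (w1,w0,w2), (w2,w4,w0), (w2,w4,w1), (w4,w0,w2), (w5,w1,w0), (w5,w4,w0).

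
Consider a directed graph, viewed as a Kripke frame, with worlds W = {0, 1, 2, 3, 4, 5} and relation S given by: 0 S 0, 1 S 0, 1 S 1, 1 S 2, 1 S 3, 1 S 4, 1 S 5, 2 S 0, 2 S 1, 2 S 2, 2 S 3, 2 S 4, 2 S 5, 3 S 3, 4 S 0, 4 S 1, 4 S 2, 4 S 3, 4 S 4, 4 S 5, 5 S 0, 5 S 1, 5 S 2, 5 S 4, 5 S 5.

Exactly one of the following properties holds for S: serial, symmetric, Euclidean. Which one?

serial

Serial: yes — every world has a successor (e.g. 0 S 0).
Symmetric: no — 1 S 0 but not 0 S 1.
Euclidean: no — 1 S 0 and 1 S 2, but not 0 S 2.
Only serial holds.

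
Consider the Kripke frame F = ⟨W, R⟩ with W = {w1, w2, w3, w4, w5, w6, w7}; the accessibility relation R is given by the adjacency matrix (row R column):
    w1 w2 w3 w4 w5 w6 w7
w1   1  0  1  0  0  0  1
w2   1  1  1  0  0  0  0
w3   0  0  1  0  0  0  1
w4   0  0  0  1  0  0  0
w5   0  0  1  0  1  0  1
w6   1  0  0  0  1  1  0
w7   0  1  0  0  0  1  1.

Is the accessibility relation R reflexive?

Reflexive: yes — every world is R-related to itself.

Yes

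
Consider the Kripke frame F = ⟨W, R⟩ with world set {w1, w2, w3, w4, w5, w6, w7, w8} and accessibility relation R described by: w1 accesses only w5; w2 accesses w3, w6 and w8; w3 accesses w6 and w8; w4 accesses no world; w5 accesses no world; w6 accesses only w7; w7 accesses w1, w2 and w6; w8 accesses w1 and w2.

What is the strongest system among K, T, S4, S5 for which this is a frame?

Reflexive (axiom T): no — w1 is not related to itself.
Transitive (axiom 4): no — w2 R w6 and w6 R w7, but not w2 R w7.
Euclidean (axiom 5): no — w2 R w6 and w2 R w3, but not w6 R w3.
So F validates K; T would additionally require R to be reflexive. The strongest is K.

K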